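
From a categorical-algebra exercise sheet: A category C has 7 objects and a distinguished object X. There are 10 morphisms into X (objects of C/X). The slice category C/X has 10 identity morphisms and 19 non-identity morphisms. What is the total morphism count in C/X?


In the slice category C/X, objects are morphisms to X.
Identity morphisms: 10 (one per object of C/X).
Non-identity morphisms: 19.
Total = 10 + 19 = 29

29


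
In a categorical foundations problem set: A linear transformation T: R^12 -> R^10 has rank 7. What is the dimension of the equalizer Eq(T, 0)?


The equalizer of f and the zero map is ker(f).
By the rank-nullity theorem: dim(ker(f)) = dim(domain) - rank(f).
dim(ker(f)) = 12 - 7 = 5

5


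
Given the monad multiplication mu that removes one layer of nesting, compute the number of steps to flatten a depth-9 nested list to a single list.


Each application of mu: T^2 -> T removes one layer of nesting.
Starting at depth 9 (i.e., T^9(X)), we need to reach T(X).
Number of mu applications = 9 - 1 = 8

8


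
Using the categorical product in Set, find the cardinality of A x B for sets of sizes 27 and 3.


In Set, the product A x B is the Cartesian product.
By the universal property, |A x B| = |A| * |B|.
|A x B| = 27 * 3 = 81

81


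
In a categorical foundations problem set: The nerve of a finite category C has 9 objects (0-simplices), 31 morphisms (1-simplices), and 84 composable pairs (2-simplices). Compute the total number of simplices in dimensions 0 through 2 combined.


The 2-skeleton of the nerve N(C) consists of simplices in dimensions 0, 1, 2:
  |N(C)_0| = 9 (objects)
  |N(C)_1| = 31 (morphisms)
  |N(C)_2| = 84 (composable pairs)
Total = 9 + 31 + 84 = 124

124


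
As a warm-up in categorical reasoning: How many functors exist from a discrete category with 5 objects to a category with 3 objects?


A functor from a discrete category C to D is determined by
where each object maps. Each of the 5 objects of C can map
to any of the 3 objects of D independently.
Number of functors = 3^5 = 243

243


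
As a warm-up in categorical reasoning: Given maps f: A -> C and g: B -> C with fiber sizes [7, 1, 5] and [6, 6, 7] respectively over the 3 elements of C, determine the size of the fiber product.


The pullback A x_C B consists of pairs (a, b) with f(a) = g(b).
For each element c in C, the fiber product has |f^-1(c)| * |g^-1(c)| elements.
Summing over C: 7 * 6 + 1 * 6 + 5 * 7
= 42 + 6 + 35 = 83

83


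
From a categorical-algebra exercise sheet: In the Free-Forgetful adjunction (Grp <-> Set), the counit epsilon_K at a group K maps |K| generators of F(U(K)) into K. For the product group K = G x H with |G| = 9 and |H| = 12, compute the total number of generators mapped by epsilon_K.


The counit epsilon_K: F(U(K)) -> K of the Free-Forgetful adjunction
maps |K| generators of F(U(K)) into K. For K = G x H (the product group),
|G x H| = |G| * |H|.
Total generators mapped = 9 * 12 = 108.

108


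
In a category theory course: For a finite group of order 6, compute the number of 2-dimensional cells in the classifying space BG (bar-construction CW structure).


In the bar-construction CW model of BG, the n-cells are indexed by
n-tuples [g_1|...|g_n] of non-identity elements of G (degenerate
simplices with some g_i = e do not contribute cells), so there are
(|G| - 1)^n n-cells.
For dim = 2 with |G| = 6:
cells = (6 - 1)^2 = 5^2 = 25

25


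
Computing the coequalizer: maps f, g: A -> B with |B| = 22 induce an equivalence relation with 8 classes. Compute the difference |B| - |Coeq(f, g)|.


The coequalizer Coeq(f, g) = B / ~ has one element per equivalence class.
|B| = 22, |Coeq(f, g)| = 8.
|B| - |Coeq(f, g)| = 22 - 8 = 14.

14


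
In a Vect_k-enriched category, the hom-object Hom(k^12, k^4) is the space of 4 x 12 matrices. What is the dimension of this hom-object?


In Vect-enriched categories, Hom(k^n, k^m) is the space of m x n matrices.
dim(Hom(k^12, k^4)) = 4 * 12 = 48

48


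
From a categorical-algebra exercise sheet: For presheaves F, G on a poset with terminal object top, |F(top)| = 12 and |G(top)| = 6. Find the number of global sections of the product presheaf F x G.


Global sections of a presheaf on a poset with terminal top satisfy
Gamma(H) ~ H(top). Presheaves admit pointwise products, so
(F x G)(top) = F(top) x G(top) (Cartesian product).
|Gamma(F x G)| = |F(top)| * |G(top)| = 12 * 6 = 72.

72


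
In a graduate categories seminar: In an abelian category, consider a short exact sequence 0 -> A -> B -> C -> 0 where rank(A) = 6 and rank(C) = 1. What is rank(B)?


For a short exact sequence 0 -> A -> B -> C -> 0,
rank is additive: rank(B) = rank(A) + rank(C).
rank(B) = 6 + 1 = 7

7


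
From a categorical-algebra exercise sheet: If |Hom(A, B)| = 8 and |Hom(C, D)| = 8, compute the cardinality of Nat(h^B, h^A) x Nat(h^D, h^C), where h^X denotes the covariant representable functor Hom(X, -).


By the Yoneda lemma, Nat(h^B, h^A) is isomorphic to Hom(A, B),
so |Nat(h^B, h^A)| = |Hom(A, B)| and |Nat(h^D, h^C)| = |Hom(C, D)|.
|Hom(A, B)| = 8, |Hom(C, D)| = 8.
|Nat(h^B, h^A) x Nat(h^D, h^C)| = 8 * 8 = 64

64


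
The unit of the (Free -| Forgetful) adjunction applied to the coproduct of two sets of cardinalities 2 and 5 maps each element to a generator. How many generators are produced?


The unit eta_X: X -> U(F(X)) of the Free-Forgetful adjunction
maps each element of X to a generator of F(X). For X = S + T (disjoint
union in Set), |S + T| = |S| + |T|.
Total mappings = 2 + 5 = 7.

7


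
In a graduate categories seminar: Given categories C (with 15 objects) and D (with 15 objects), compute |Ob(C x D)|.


The product category C x D has objects that are pairs (c, d).
Number of pairs = |Ob(C)| * |Ob(D)| = 15 * 15 = 225

225


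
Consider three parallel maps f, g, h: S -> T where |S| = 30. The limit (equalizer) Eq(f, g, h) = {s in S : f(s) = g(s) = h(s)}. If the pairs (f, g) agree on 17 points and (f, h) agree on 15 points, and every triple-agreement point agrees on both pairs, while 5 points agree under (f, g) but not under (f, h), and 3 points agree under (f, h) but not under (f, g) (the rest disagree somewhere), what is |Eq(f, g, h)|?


Eq(f, g, h) is the triple-agreement set: points in S where all three
maps take the same value. Using inclusion-exclusion on the pairwise data:
Pair (f, g) agrees on 17 points; pair (f, h) on 15 points.
Points agreeing under (f, g) but not (f, h) = 5; under (f, h) but not (f, g) = 3.
Triple-agreement = agreement-in-(f, g) minus points that agree under (f, g) but not (f, h):
|Eq(f, g, h)| = 17 - 5 = 12
(cross-check via (f, h): 15 - 3 = 12.)

12


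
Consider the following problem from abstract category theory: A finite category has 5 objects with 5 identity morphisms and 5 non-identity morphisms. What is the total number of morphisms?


Each object has an identity morphism, giving 5 identities.
Adding the 5 non-identity morphisms:
Total = 5 + 5 = 10

10


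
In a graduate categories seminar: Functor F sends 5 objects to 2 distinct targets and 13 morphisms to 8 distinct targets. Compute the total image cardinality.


The image of F consists of distinct objects and distinct morphisms.
|Im(F)| on objects = 2
|Im(F)| on morphisms = 8
Total image cardinality = 2 + 8 = 10

10


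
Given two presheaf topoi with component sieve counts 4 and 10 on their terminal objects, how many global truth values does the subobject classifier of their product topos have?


In a product of presheaf topoi E_1 x E_2, the subobject classifier
is Omega = Omega_1 x Omega_2 (componentwise), so
|Omega(top)| = |Omega_1(top_1)| * |Omega_2(top_2)|.
= 4 * 10 = 40.

40


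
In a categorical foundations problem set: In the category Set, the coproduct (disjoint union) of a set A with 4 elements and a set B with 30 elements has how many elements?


In Set, the coproduct A + B is the disjoint union.
|A + B| = |A| + |B| = 4 + 30 = 34

34


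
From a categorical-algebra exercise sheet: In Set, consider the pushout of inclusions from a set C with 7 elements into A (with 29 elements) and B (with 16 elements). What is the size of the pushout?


The pushout A +_C B identifies the images of C in A and B.
|A +_C B| = |A| + |B| - |C| (for injections).
= 29 + 16 - 7 = 38

38


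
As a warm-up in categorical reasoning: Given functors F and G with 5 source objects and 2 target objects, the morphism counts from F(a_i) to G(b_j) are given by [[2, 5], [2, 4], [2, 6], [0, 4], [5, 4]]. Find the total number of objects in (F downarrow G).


Objects of (F downarrow G) are triples (a, b, h: F(a)->G(b)).
The count equals the sum of all entries in the hom-matrix.
sum(row 0) = 7
sum(row 1) = 6
sum(row 2) = 8
sum(row 3) = 4
sum(row 4) = 9
Grand total = 34

34


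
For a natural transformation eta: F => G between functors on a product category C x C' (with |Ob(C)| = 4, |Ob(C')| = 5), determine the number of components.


A natural transformation eta: F => G assigns one component morphism per
object of the domain category.
The domain is the product category C x C', so
|Ob(C x C')| = |Ob(C)| * |Ob(C')| = 4 * 5 = 20.
Therefore eta has 20 component morphisms.

20


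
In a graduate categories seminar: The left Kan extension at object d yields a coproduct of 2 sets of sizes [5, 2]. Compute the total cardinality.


Pointwise, the left Kan extension (Lan_F H)(d) is the colimit, indexed
by the comma category (F downarrow d), of H composed with the
projection (F downarrow d) -> C. Here that colimit is given
as a coproduct (disjoint union) of sets, so its cardinality is the
sum of the sizes of the summands.
Coproduct of sets with sizes: 5 + 2
= 7

7


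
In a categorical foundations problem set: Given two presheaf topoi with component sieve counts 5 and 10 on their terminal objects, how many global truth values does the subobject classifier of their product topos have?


In a product of presheaf topoi E_1 x E_2, the subobject classifier
is Omega = Omega_1 x Omega_2 (componentwise), so
|Omega(top)| = |Omega_1(top_1)| * |Omega_2(top_2)|.
= 5 * 10 = 50.

50


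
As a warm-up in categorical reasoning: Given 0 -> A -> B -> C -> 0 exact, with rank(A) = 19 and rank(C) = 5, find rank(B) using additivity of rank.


For a short exact sequence 0 -> A -> B -> C -> 0,
rank is additive: rank(B) = rank(A) + rank(C).
rank(B) = 19 + 5 = 24

24


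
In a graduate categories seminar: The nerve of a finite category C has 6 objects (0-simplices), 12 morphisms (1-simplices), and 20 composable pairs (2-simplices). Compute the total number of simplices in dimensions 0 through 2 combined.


The 2-skeleton of the nerve N(C) consists of simplices in dimensions 0, 1, 2:
  |N(C)_0| = 6 (objects)
  |N(C)_1| = 12 (morphisms)
  |N(C)_2| = 20 (composable pairs)
Total = 6 + 12 + 20 = 38

38


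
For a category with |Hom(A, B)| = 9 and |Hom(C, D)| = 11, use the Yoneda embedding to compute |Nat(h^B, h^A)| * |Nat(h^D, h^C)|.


By the Yoneda lemma, Nat(h^B, h^A) is isomorphic to Hom(A, B),
so |Nat(h^B, h^A)| = |Hom(A, B)| and |Nat(h^D, h^C)| = |Hom(C, D)|.
|Hom(A, B)| = 9, |Hom(C, D)| = 11.
|Nat(h^B, h^A) x Nat(h^D, h^C)| = 9 * 11 = 99

99


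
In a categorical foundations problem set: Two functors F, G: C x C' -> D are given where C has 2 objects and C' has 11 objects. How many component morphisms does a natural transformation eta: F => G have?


A natural transformation eta: F => G assigns one component morphism per
object of the domain category.
The domain is the product category C x C', so
|Ob(C x C')| = |Ob(C)| * |Ob(C')| = 2 * 11 = 22.
Therefore eta has 22 component morphisms.

22


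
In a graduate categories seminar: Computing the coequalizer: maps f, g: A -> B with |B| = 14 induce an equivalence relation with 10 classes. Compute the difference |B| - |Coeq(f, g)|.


The coequalizer Coeq(f, g) = B / ~ has one element per equivalence class.
|B| = 14, |Coeq(f, g)| = 10.
|B| - |Coeq(f, g)| = 14 - 10 = 4.

4


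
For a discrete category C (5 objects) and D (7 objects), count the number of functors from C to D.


A functor from a discrete category C to D is determined by
where each object maps. Each of the 5 objects of C can map
to any of the 7 objects of D independently.
Number of functors = 7^5 = 16807

16807


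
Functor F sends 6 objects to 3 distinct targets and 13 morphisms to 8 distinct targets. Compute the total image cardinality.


The image of F consists of distinct objects and distinct morphisms.
|Im(F)| on objects = 3
|Im(F)| on morphisms = 8
Total image cardinality = 3 + 8 = 11

11


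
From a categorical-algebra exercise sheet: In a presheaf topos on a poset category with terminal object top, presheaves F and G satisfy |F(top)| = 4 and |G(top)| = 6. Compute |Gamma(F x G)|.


Global sections of a presheaf on a poset with terminal top satisfy
Gamma(H) ~ H(top). Presheaves admit pointwise products, so
(F x G)(top) = F(top) x G(top) (Cartesian product).
|Gamma(F x G)| = |F(top)| * |G(top)| = 4 * 6 = 24.

24


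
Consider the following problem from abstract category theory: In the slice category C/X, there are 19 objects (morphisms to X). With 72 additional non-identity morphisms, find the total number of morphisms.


In the slice category C/X, objects are morphisms to X.
Identity morphisms: 19 (one per object of C/X).
Non-identity morphisms: 72.
Total = 19 + 72 = 91

91


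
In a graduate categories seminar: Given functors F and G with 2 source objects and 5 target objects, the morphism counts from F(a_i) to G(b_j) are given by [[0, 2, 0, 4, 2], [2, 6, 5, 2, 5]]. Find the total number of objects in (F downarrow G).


Objects of (F downarrow G) are triples (a, b, h: F(a)->G(b)).
The count equals the sum of all entries in the hom-matrix.
sum(row 0) = 8
sum(row 1) = 20
Grand total = 28

28


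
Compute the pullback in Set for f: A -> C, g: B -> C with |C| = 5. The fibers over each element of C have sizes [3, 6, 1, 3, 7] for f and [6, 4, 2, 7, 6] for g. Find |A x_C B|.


The pullback A x_C B consists of pairs (a, b) with f(a) = g(b).
For each element c in C, the fiber product has |f^-1(c)| * |g^-1(c)| elements.
Summing over C: 3 * 6 + 6 * 4 + 1 * 2 + 3 * 7 + 7 * 6
= 18 + 24 + 2 + 21 + 42 = 107

107


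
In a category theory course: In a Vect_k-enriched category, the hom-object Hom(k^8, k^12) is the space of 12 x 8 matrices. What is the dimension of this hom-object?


In Vect-enriched categories, Hom(k^n, k^m) is the space of m x n matrices.
dim(Hom(k^8, k^12)) = 12 * 8 = 96

96


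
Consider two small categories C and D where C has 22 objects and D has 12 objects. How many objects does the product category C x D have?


The product category C x D has objects that are pairs (c, d).
Number of pairs = |Ob(C)| * |Ob(D)| = 22 * 12 = 264

264


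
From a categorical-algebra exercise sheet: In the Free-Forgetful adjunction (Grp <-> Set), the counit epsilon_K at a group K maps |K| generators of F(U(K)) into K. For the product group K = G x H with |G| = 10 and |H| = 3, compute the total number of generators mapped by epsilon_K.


The counit epsilon_K: F(U(K)) -> K of the Free-Forgetful adjunction
maps |K| generators of F(U(K)) into K. For K = G x H (the product group),
|G x H| = |G| * |H|.
Total generators mapped = 10 * 3 = 30.

30


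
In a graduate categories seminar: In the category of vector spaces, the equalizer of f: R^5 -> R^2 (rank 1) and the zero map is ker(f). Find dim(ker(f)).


The equalizer of f and the zero map is ker(f).
By the rank-nullity theorem: dim(ker(f)) = dim(domain) - rank(f).
dim(ker(f)) = 5 - 1 = 4

4


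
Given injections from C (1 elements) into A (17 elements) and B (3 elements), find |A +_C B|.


The pushout A +_C B identifies the images of C in A and B.
|A +_C B| = |A| + |B| - |C| (for injections).
= 17 + 3 - 1 = 19

19


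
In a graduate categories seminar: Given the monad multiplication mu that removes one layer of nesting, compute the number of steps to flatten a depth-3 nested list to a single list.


Each application of mu: T^2 -> T removes one layer of nesting.
Starting at depth 3 (i.e., T^3(X)), we need to reach T(X).
Number of mu applications = 3 - 1 = 2

2


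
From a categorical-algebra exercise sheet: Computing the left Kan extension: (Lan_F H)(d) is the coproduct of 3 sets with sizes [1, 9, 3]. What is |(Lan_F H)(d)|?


Pointwise, the left Kan extension (Lan_F H)(d) is the colimit, indexed
by the comma category (F downarrow d), of H composed with the
projection (F downarrow d) -> C. Here that colimit is given
as a coproduct (disjoint union) of sets, so its cardinality is the
sum of the sizes of the summands.
Coproduct of sets with sizes: 1 + 9 + 3
= 13

13


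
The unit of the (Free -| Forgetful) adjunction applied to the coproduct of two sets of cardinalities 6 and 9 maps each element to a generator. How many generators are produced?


The unit eta_X: X -> U(F(X)) of the Free-Forgetful adjunction
maps each element of X to a generator of F(X). For X = S + T (disjoint
union in Set), |S + T| = |S| + |T|.
Total mappings = 6 + 9 = 15.

15


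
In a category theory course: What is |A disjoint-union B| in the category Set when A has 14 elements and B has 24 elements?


In Set, the coproduct A + B is the disjoint union.
|A + B| = |A| + |B| = 14 + 24 = 38

38


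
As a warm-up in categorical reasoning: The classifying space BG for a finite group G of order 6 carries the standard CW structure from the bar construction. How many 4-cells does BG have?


In the bar-construction CW model of BG, the n-cells are indexed by
n-tuples [g_1|...|g_n] of non-identity elements of G (degenerate
simplices with some g_i = e do not contribute cells), so there are
(|G| - 1)^n n-cells.
For dim = 4 with |G| = 6:
cells = (6 - 1)^4 = 5^4 = 625

625


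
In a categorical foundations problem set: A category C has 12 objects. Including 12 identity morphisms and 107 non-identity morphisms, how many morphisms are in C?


Each object has an identity morphism, giving 12 identities.
Adding the 107 non-identity morphisms:
Total = 12 + 107 = 119

119


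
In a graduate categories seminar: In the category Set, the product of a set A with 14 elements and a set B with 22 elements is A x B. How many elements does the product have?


In Set, the product A x B is the Cartesian product.
By the universal property, |A x B| = |A| * |B|.
|A x B| = 14 * 22 = 308

308


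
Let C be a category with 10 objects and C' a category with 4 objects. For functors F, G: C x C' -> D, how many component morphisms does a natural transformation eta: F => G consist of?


A natural transformation eta: F => G assigns one component morphism per
object of the domain category.
The domain is the product category C x C', so
|Ob(C x C')| = |Ob(C)| * |Ob(C')| = 10 * 4 = 40.
Therefore eta has 40 component morphisms.

40


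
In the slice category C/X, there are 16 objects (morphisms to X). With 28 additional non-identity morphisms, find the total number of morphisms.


In the slice category C/X, objects are morphisms to X.
Identity morphisms: 16 (one per object of C/X).
Non-identity morphisms: 28.
Total = 16 + 28 = 44

44


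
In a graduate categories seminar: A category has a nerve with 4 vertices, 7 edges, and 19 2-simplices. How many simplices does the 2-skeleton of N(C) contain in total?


The 2-skeleton of the nerve N(C) consists of simplices in dimensions 0, 1, 2:
  |N(C)_0| = 4 (objects)
  |N(C)_1| = 7 (morphisms)
  |N(C)_2| = 19 (composable pairs)
Total = 4 + 7 + 19 = 30

30


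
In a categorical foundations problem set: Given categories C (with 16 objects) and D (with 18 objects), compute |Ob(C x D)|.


The product category C x D has objects that are pairs (c, d).
Number of pairs = |Ob(C)| * |Ob(D)| = 16 * 18 = 288

288


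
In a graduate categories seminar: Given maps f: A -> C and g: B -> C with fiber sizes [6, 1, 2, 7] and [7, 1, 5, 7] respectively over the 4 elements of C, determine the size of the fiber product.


The pullback A x_C B consists of pairs (a, b) with f(a) = g(b).
For each element c in C, the fiber product has |f^-1(c)| * |g^-1(c)| elements.
Summing over C: 6 * 7 + 1 * 1 + 2 * 5 + 7 * 7
= 42 + 1 + 10 + 49 = 102

102


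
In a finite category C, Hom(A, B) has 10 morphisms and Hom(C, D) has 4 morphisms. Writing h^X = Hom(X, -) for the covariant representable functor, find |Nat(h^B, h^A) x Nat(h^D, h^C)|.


By the Yoneda lemma, Nat(h^B, h^A) is isomorphic to Hom(A, B),
so |Nat(h^B, h^A)| = |Hom(A, B)| and |Nat(h^D, h^C)| = |Hom(C, D)|.
|Hom(A, B)| = 10, |Hom(C, D)| = 4.
|Nat(h^B, h^A) x Nat(h^D, h^C)| = 10 * 4 = 40

40


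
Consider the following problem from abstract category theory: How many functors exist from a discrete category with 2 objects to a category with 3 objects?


A functor from a discrete category C to D is determined by
where each object maps. Each of the 2 objects of C can map
to any of the 3 objects of D independently.
Number of functors = 3^2 = 9

9


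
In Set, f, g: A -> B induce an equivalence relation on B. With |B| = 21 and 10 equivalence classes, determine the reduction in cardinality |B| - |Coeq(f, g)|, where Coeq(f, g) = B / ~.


The coequalizer Coeq(f, g) = B / ~ has one element per equivalence class.
|B| = 21, |Coeq(f, g)| = 10.
|B| - |Coeq(f, g)| = 21 - 10 = 11.

11


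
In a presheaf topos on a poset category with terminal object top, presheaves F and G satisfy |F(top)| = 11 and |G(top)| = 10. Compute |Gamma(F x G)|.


Global sections of a presheaf on a poset with terminal top satisfy
Gamma(H) ~ H(top). Presheaves admit pointwise products, so
(F x G)(top) = F(top) x G(top) (Cartesian product).
|Gamma(F x G)| = |F(top)| * |G(top)| = 11 * 10 = 110.

110


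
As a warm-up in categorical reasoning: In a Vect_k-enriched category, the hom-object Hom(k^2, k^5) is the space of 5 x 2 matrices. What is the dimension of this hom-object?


In Vect-enriched categories, Hom(k^n, k^m) is the space of m x n matrices.
dim(Hom(k^2, k^5)) = 5 * 2 = 10

10


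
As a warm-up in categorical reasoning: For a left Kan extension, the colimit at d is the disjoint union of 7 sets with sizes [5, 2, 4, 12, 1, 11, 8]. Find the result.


Pointwise, the left Kan extension (Lan_F H)(d) is the colimit, indexed
by the comma category (F downarrow d), of H composed with the
projection (F downarrow d) -> C. Here that colimit is given
as a coproduct (disjoint union) of sets, so its cardinality is the
sum of the sizes of the summands.
Coproduct of sets with sizes: 5 + 2 + 4 + 12 + 1 + 11 + 8
= 43

43


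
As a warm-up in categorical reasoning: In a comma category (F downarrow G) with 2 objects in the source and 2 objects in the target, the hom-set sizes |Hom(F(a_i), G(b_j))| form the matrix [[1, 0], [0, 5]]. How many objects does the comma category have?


Objects of (F downarrow G) are triples (a, b, h: F(a)->G(b)).
The count equals the sum of all entries in the hom-matrix.
sum(row 0) = 1
sum(row 1) = 5
Grand total = 6

6


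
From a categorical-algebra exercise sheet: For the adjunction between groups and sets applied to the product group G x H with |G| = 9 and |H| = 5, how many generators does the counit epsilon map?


The counit epsilon_K: F(U(K)) -> K of the Free-Forgetful adjunction
maps |K| generators of F(U(K)) into K. For K = G x H (the product group),
|G x H| = |G| * |H|.
Total generators mapped = 9 * 5 = 45.

45


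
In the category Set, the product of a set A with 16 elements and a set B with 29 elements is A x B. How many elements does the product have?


In Set, the product A x B is the Cartesian product.
By the universal property, |A x B| = |A| * |B|.
|A x B| = 16 * 29 = 464

464


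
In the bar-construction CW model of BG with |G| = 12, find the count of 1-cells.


In the bar-construction CW model of BG, the n-cells are indexed by
n-tuples [g_1|...|g_n] of non-identity elements of G (degenerate
simplices with some g_i = e do not contribute cells), so there are
(|G| - 1)^n n-cells.
For dim = 1 with |G| = 12:
cells = (12 - 1)^1 = 11^1 = 11

11


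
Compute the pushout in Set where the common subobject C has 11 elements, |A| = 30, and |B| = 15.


The pushout A +_C B identifies the images of C in A and B.
|A +_C B| = |A| + |B| - |C| (for injections).
= 30 + 15 - 11 = 34

34


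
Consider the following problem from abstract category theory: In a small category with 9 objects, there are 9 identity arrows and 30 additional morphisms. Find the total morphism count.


Each object has an identity morphism, giving 9 identities.
Adding the 30 non-identity morphisms:
Total = 9 + 30 = 39

39


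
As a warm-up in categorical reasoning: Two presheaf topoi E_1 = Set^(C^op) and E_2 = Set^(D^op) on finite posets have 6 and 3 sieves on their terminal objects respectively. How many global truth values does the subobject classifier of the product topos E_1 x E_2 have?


In a product of presheaf topoi E_1 x E_2, the subobject classifier
is Omega = Omega_1 x Omega_2 (componentwise), so
|Omega(top)| = |Omega_1(top_1)| * |Omega_2(top_2)|.
= 6 * 3 = 18.

18


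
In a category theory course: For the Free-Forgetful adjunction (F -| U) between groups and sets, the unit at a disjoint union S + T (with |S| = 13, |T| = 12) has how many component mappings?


The unit eta_X: X -> U(F(X)) of the Free-Forgetful adjunction
maps each element of X to a generator of F(X). For X = S + T (disjoint
union in Set), |S + T| = |S| + |T|.
Total mappings = 13 + 12 = 25.

25


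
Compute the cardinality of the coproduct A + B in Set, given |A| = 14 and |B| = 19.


In Set, the coproduct A + B is the disjoint union.
|A + B| = |A| + |B| = 14 + 19 = 33

33


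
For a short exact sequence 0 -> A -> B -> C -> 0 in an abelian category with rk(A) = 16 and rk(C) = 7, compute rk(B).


For a short exact sequence 0 -> A -> B -> C -> 0,
rank is additive: rank(B) = rank(A) + rank(C).
rank(B) = 16 + 7 = 23

23


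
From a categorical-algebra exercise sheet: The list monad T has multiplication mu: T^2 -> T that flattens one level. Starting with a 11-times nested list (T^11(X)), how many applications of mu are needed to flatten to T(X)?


Each application of mu: T^2 -> T removes one layer of nesting.
Starting at depth 11 (i.e., T^11(X)), we need to reach T(X).
Number of mu applications = 11 - 1 = 10

10


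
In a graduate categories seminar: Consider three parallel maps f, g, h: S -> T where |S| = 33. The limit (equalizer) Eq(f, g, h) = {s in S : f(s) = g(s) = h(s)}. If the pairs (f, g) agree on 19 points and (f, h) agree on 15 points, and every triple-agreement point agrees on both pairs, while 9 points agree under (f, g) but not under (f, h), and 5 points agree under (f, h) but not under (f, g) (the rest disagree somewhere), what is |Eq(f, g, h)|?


Eq(f, g, h) is the triple-agreement set: points in S where all three
maps take the same value. Using inclusion-exclusion on the pairwise data:
Pair (f, g) agrees on 19 points; pair (f, h) on 15 points.
Points agreeing under (f, g) but not (f, h) = 9; under (f, h) but not (f, g) = 5.
Triple-agreement = agreement-in-(f, g) minus points that agree under (f, g) but not (f, h):
|Eq(f, g, h)| = 19 - 9 = 10
(cross-check via (f, h): 15 - 5 = 10.)

10


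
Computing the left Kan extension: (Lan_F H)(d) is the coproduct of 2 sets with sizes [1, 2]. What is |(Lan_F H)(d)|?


Pointwise, the left Kan extension (Lan_F H)(d) is the colimit, indexed
by the comma category (F downarrow d), of H composed with the
projection (F downarrow d) -> C. Here that colimit is given
as a coproduct (disjoint union) of sets, so its cardinality is the
sum of the sizes of the summands.
Coproduct of sets with sizes: 1 + 2
= 3

3


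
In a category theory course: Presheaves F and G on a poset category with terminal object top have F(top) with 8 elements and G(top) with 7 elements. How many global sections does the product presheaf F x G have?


Global sections of a presheaf on a poset with terminal top satisfy
Gamma(H) ~ H(top). Presheaves admit pointwise products, so
(F x G)(top) = F(top) x G(top) (Cartesian product).
|Gamma(F x G)| = |F(top)| * |G(top)| = 8 * 7 = 56.

56


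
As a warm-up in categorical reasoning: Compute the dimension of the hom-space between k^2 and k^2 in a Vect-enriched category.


In Vect-enriched categories, Hom(k^n, k^m) is the space of m x n matrices.
dim(Hom(k^2, k^2)) = 2 * 2 = 4

4


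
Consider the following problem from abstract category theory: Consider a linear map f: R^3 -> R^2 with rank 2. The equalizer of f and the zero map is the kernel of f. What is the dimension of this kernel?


The equalizer of f and the zero map is ker(f).
By the rank-nullity theorem: dim(ker(f)) = dim(domain) - rank(f).
dim(ker(f)) = 3 - 2 = 1

1


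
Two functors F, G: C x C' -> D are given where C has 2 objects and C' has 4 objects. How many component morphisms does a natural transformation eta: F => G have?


A natural transformation eta: F => G assigns one component morphism per
object of the domain category.
The domain is the product category C x C', so
|Ob(C x C')| = |Ob(C)| * |Ob(C')| = 2 * 4 = 8.
Therefore eta has 8 component morphisms.

8


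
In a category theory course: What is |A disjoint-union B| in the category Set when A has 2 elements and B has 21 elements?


In Set, the coproduct A + B is the disjoint union.
|A + B| = |A| + |B| = 2 + 21 = 23

23


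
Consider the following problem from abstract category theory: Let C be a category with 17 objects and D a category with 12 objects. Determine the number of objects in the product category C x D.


The product category C x D has objects that are pairs (c, d).
Number of pairs = |Ob(C)| * |Ob(D)| = 17 * 12 = 204

204


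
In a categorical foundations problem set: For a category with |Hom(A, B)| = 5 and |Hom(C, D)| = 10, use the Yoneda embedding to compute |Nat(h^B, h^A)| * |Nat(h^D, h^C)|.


By the Yoneda lemma, Nat(h^B, h^A) is isomorphic to Hom(A, B),
so |Nat(h^B, h^A)| = |Hom(A, B)| and |Nat(h^D, h^C)| = |Hom(C, D)|.
|Hom(A, B)| = 5, |Hom(C, D)| = 10.
|Nat(h^B, h^A) x Nat(h^D, h^C)| = 5 * 10 = 50

50


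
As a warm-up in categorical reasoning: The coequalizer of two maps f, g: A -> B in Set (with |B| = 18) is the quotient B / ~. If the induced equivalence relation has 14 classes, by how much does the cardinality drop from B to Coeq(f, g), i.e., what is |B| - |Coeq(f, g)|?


The coequalizer Coeq(f, g) = B / ~ has one element per equivalence class.
|B| = 18, |Coeq(f, g)| = 14.
|B| - |Coeq(f, g)| = 18 - 14 = 4.

4


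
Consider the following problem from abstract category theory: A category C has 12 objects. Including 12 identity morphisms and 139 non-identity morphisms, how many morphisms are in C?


Each object has an identity morphism, giving 12 identities.
Adding the 139 non-identity morphisms:
Total = 12 + 139 = 151

151


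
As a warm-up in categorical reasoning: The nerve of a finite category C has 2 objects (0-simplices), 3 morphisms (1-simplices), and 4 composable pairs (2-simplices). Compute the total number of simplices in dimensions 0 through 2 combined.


The 2-skeleton of the nerve N(C) consists of simplices in dimensions 0, 1, 2:
  |N(C)_0| = 2 (objects)
  |N(C)_1| = 3 (morphisms)
  |N(C)_2| = 4 (composable pairs)
Total = 2 + 3 + 4 = 9

9


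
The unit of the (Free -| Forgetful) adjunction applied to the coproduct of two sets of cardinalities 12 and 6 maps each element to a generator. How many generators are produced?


The unit eta_X: X -> U(F(X)) of the Free-Forgetful adjunction
maps each element of X to a generator of F(X). For X = S + T (disjoint
union in Set), |S + T| = |S| + |T|.
Total mappings = 12 + 6 = 18.

18


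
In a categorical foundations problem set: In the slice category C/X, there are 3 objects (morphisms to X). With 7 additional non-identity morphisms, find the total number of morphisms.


In the slice category C/X, objects are morphisms to X.
Identity morphisms: 3 (one per object of C/X).
Non-identity morphisms: 7.
Total = 3 + 7 = 10

10


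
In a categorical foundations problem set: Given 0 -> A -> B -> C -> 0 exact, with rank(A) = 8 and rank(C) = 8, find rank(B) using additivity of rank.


For a short exact sequence 0 -> A -> B -> C -> 0,
rank is additive: rank(B) = rank(A) + rank(C).
rank(B) = 8 + 8 = 16

16


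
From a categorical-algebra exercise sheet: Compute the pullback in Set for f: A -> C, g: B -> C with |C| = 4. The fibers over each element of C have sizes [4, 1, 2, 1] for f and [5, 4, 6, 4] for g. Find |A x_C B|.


The pullback A x_C B consists of pairs (a, b) with f(a) = g(b).
For each element c in C, the fiber product has |f^-1(c)| * |g^-1(c)| elements.
Summing over C: 4 * 5 + 1 * 4 + 2 * 6 + 1 * 4
= 20 + 4 + 12 + 4 = 40

40


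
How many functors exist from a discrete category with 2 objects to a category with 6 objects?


A functor from a discrete category C to D is determined by
where each object maps. Each of the 2 objects of C can map
to any of the 6 objects of D independently.
Number of functors = 6^2 = 36

36


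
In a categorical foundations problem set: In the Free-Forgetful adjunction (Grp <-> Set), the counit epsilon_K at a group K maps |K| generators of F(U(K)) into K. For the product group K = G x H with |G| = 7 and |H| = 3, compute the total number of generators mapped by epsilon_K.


The counit epsilon_K: F(U(K)) -> K of the Free-Forgetful adjunction
maps |K| generators of F(U(K)) into K. For K = G x H (the product group),
|G x H| = |G| * |H|.
Total generators mapped = 7 * 3 = 21.

21


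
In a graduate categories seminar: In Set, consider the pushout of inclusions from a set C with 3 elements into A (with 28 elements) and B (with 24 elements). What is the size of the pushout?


The pushout A +_C B identifies the images of C in A and B.
|A +_C B| = |A| + |B| - |C| (for injections).
= 28 + 24 - 3 = 49

49


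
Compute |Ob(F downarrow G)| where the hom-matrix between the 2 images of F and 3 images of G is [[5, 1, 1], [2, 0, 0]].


Objects of (F downarrow G) are triples (a, b, h: F(a)->G(b)).
The count equals the sum of all entries in the hom-matrix.
sum(row 0) = 7
sum(row 1) = 2
Grand total = 9

9


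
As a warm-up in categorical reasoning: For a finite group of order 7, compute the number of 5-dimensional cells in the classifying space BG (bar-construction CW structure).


In the bar-construction CW model of BG, the n-cells are indexed by
n-tuples [g_1|...|g_n] of non-identity elements of G (degenerate
simplices with some g_i = e do not contribute cells), so there are
(|G| - 1)^n n-cells.
For dim = 5 with |G| = 7:
cells = (7 - 1)^5 = 6^5 = 7776

7776


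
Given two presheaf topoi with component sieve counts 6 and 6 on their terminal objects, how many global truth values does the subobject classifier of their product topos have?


In a product of presheaf topoi E_1 x E_2, the subobject classifier
is Omega = Omega_1 x Omega_2 (componentwise), so
|Omega(top)| = |Omega_1(top_1)| * |Omega_2(top_2)|.
= 6 * 6 = 36.

36


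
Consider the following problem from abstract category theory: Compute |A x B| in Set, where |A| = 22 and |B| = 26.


In Set, the product A x B is the Cartesian product.
By the universal property, |A x B| = |A| * |B|.
|A x B| = 22 * 26 = 572

572


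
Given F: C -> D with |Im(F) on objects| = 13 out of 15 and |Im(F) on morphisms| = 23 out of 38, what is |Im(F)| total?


The image of F consists of distinct objects and distinct morphisms.
|Im(F)| on objects = 13
|Im(F)| on morphisms = 23
Total image cardinality = 13 + 23 = 36

36


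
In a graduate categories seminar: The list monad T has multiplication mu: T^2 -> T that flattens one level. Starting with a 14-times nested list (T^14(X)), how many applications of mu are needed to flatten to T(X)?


Each application of mu: T^2 -> T removes one layer of nesting.
Starting at depth 14 (i.e., T^14(X)), we need to reach T(X).
Number of mu applications = 14 - 1 = 13

13


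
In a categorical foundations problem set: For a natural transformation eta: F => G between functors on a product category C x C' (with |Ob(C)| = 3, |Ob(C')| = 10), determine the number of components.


A natural transformation eta: F => G assigns one component morphism per
object of the domain category.
The domain is the product category C x C', so
|Ob(C x C')| = |Ob(C)| * |Ob(C')| = 3 * 10 = 30.
Therefore eta has 30 component morphisms.

30


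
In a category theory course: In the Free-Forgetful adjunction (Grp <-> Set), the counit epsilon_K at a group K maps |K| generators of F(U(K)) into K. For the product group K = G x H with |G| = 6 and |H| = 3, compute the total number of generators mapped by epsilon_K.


The counit epsilon_K: F(U(K)) -> K of the Free-Forgetful adjunction
maps |K| generators of F(U(K)) into K. For K = G x H (the product group),
|G x H| = |G| * |H|.
Total generators mapped = 6 * 3 = 18.

18


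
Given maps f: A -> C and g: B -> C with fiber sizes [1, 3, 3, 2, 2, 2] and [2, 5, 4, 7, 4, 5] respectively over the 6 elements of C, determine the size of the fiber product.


The pullback A x_C B consists of pairs (a, b) with f(a) = g(b).
For each element c in C, the fiber product has |f^-1(c)| * |g^-1(c)| elements.
Summing over C: 1 * 2 + 3 * 5 + 3 * 4 + 2 * 7 + 2 * 4 + 2 * 5
= 2 + 15 + 12 + 14 + 8 + 10 = 61

61


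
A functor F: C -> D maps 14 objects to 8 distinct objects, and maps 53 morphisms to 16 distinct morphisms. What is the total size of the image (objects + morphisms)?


The image of F consists of distinct objects and distinct morphisms.
|Im(F)| on objects = 8
|Im(F)| on morphisms = 16
Total image cardinality = 8 + 16 = 24

24


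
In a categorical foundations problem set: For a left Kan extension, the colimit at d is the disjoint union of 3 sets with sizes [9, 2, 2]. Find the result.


Pointwise, the left Kan extension (Lan_F H)(d) is the colimit, indexed
by the comma category (F downarrow d), of H composed with the
projection (F downarrow d) -> C. Here that colimit is given
as a coproduct (disjoint union) of sets, so its cardinality is the
sum of the sizes of the summands.
Coproduct of sets with sizes: 9 + 2 + 2
= 13

13


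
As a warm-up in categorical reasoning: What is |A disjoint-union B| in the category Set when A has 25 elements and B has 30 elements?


In Set, the coproduct A + B is the disjoint union.
|A + B| = |A| + |B| = 25 + 30 = 55

55


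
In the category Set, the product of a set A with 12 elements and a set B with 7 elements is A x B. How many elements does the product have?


In Set, the product A x B is the Cartesian product.
By the universal property, |A x B| = |A| * |B|.
|A x B| = 12 * 7 = 84

84


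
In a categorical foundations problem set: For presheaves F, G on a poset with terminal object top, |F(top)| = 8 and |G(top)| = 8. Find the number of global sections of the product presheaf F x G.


Global sections of a presheaf on a poset with terminal top satisfy
Gamma(H) ~ H(top). Presheaves admit pointwise products, so
(F x G)(top) = F(top) x G(top) (Cartesian product).
|Gamma(F x G)| = |F(top)| * |G(top)| = 8 * 8 = 64.

64


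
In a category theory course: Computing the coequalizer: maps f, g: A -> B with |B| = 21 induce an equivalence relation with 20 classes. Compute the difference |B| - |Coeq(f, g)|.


The coequalizer Coeq(f, g) = B / ~ has one element per equivalence class.
|B| = 21, |Coeq(f, g)| = 20.
|B| - |Coeq(f, g)| = 21 - 20 = 1.

1


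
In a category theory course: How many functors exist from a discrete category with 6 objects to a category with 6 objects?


A functor from a discrete category C to D is determined by
where each object maps. Each of the 6 objects of C can map
to any of the 6 objects of D independently.
Number of functors = 6^6 = 46656

46656


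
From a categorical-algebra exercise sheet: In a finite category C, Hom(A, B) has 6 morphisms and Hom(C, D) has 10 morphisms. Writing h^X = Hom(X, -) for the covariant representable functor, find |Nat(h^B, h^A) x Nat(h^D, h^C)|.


By the Yoneda lemma, Nat(h^B, h^A) is isomorphic to Hom(A, B),
so |Nat(h^B, h^A)| = |Hom(A, B)| and |Nat(h^D, h^C)| = |Hom(C, D)|.
|Hom(A, B)| = 6, |Hom(C, D)| = 10.
|Nat(h^B, h^A) x Nat(h^D, h^C)| = 6 * 10 = 60

60
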